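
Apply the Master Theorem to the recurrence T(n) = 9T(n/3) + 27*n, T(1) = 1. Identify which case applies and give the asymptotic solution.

a=9, b=3, f(n)=27*n.
log_3(9) = 2 > 1.
Since f(n) = O(n^1) is polynomially smaller than n^2, Case 1 applies.
T(n) = Theta(n^2).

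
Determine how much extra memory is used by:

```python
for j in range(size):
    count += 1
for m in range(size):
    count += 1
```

Space complexity: O(1).
Only a constant amount of auxiliary storage is used; nothing grows with n.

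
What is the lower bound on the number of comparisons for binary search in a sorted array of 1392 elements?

With 1392 possible positions, we need at least ceil(log_2(1392)) = 11 comparisons. Each comparison splits the remaining candidates by at most half.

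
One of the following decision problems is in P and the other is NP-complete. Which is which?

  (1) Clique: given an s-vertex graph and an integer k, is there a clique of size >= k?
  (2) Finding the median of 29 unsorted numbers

(1) is NP-complete: complement of Independent Set / Vertex Cover (with k part of the input).
(2) is P: linear-time selection (median-of-medians) runs in O(n).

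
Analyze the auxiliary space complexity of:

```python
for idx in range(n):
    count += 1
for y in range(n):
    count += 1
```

Space complexity: O(1).
Only a constant amount of auxiliary storage is used; nothing grows with n.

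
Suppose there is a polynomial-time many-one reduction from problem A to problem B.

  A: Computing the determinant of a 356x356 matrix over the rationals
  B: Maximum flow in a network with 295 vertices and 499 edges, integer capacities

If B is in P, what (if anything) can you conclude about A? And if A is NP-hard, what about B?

A poly-time reduction A <=_p B means any A-instance can be transformed to a B-instance in poly time.
If B is in P: compose the reduction with B's poly-time algorithm to solve A in poly time, so A is in P.
If A is NP-hard: every NP problem reduces to A, which reduces to B; composing reductions, every NP problem reduces to B, so B is NP-hard.
(Here in fact A is P and B is P.)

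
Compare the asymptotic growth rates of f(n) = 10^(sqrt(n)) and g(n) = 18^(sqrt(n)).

g(n) = 18^(sqrt(n)) grows faster: ratio is (18/10)^(sqrt(n)) -> infinity since 18/10 > 1.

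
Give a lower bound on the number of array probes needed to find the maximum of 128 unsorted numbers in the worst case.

Adversary: any unprobed cell could hold a value larger than everything seen so far. If fewer than 128 cells are probed, the adversary places the max in an unprobed cell. So all 128 cells must be examined; together with 128-1 comparisons this is tight.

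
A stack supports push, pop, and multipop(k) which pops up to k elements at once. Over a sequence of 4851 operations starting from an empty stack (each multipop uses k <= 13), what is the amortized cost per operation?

Each element is pushed exactly once and popped at most once (whether by pop or as part of a multipop). So the total number of individual pops over the whole sequence is at most the number of pushes, which is at most 4851. Total work <= 2 * 4851, hence O(1) amortized per operation.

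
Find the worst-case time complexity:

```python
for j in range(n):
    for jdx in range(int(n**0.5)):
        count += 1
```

Time complexity: O(n * sqrt(n)).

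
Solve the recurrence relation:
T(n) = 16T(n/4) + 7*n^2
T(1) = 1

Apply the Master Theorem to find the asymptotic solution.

a=16, b=4, f(n)=7*n^2. log_4(16) = 2. Case 2: T(n) = O(n^2 log n).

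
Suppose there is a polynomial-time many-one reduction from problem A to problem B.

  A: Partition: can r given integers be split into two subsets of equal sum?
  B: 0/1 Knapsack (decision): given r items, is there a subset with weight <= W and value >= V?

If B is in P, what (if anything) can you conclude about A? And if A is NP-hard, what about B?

A poly-time reduction A <=_p B means any A-instance can be transformed to a B-instance in poly time.
If B is in P: compose the reduction with B's poly-time algorithm to solve A in poly time, so A is in P.
If A is NP-hard: every NP problem reduces to A, which reduces to B; composing reductions, every NP problem reduces to B, so B is NP-hard.
(Here in fact A is NP-complete and B is NP-complete.)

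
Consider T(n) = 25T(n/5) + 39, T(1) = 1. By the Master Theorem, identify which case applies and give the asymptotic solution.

a=25, b=5, f(n)=39.
log_5(25) = 2 > 0.
Since f(n) = O(n^0) is polynomially smaller than n^2, Case 1 applies.
T(n) = Theta(n^2).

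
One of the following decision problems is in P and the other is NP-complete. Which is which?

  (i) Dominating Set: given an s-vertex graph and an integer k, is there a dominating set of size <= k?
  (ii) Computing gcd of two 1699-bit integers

(i) is NP-complete: reduces from Set Cover (with k part of the input).
(ii) is P: the Euclidean algorithm runs in polynomial time in the bit-length.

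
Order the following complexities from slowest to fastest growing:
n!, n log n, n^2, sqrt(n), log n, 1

Ordered by growth rate: 1 < log n < sqrt(n) < n log n < n^2 < n!.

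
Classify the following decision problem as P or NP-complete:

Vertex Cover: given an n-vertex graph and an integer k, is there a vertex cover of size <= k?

This problem is NP-complete: one of Karp's 21 NP-complete problems (with k part of the input; for any fixed constant k it is in P).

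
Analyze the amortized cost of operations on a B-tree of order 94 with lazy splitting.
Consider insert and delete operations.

In a B-tree of order 94, a node splits when it has 94 keys. With lazy splitting, we use potential Phi = number of full nodes + number of near-empty nodes. Each split costs O(1) but reduces potential. Between splits, at least 47 insertions must occur in that node. Amortized structural cost is O(1) per operation, plus O(log_94 n) traversal.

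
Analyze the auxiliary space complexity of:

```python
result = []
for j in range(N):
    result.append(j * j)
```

Space complexity: O(n).
Auxiliary storage grows linearly with the input size n in the worst case.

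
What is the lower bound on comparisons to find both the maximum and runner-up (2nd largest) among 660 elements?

Lower bound: finding the max needs 660-1 comparisons. By an adversary weight-doubling argument, the maximum element must personally win at least ceil(log_2(660)) = 10 comparisons in any correct algorithm. The 2nd largest is among those 10 direct losers, and distinguishing it requires 10-1 more comparisons. Total >= 660-1 + 10-1 = 668. A balanced tournament achieves this bound exactly.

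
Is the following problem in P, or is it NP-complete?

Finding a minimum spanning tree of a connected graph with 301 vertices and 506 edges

This problem is in P: Kruskal's / Prim's algorithms run in polynomial time.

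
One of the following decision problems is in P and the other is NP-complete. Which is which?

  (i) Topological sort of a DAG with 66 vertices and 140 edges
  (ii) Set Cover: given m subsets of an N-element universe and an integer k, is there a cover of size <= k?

(i) is P: DFS-based topological sort runs in O(V+E).
(ii) is NP-complete: one of Karp's 21 NP-complete problems (with k part of the input).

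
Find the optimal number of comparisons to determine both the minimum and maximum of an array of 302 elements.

Naive approach: 602 comparisons (301 for max + 301 for min).
Optimal: Compare elements in pairs first (floor(n/2) = 151 comparisons), then find max among winners and min among losers (150 comparisons each).
Total: ceil(3n/2) - 2 = 451 comparisons. An adversary argument shows this is also a lower bound.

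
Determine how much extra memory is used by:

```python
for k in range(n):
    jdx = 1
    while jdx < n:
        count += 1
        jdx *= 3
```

Space complexity: O(1).
Only a constant amount of auxiliary storage is used; nothing grows with n.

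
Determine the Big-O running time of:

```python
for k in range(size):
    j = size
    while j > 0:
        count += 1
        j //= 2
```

Time complexity: O(n log n).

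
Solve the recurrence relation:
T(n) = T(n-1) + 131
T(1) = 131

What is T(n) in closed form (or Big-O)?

Unrolling: T(n) = T(n-1) + 131 = T(n-2) + 2*131 = ... = T(1) + (n-1)*131 = 131 + (n-1)*131 = 131n.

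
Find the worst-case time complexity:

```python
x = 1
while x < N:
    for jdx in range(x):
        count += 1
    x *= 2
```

Time complexity: O(n).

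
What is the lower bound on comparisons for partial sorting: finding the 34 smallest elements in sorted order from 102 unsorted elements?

Finding 34 smallest of 102 in sorted order: Omega(102) to identify the 34 smallest, plus Omega(34 log 34) to sort them. Total: Omega(n + k log k).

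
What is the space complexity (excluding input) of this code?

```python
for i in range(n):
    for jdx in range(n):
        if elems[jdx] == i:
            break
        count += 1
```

Space complexity: O(1).
Only a constant amount of auxiliary storage is used; nothing grows with n.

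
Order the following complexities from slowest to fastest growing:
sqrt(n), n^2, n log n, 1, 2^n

Ordered by growth rate: 1 < sqrt(n) < n log n < n^2 < 2^n.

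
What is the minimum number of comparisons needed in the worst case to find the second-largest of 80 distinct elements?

Lower bound: finding the max needs 80-1 comparisons. By the adversary weight-doubling argument, the max must personally win >= ceil(log_2(80)) = 7 comparisons; the 2nd-largest is among those 7 losers, needing 7-1 more comparisons. Total >= 80-1 + 7-1 = 85. A balanced knockout tournament achieves this.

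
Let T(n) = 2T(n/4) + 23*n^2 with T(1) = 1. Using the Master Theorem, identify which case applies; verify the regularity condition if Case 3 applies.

a=2, b=4, f(n)=23*n^2.
log_4(2) = 0.5 < 2.
f(n) = Omega(n^(0.5+epsilon)) for some epsilon > 0, so Case 3 is the candidate.
Regularity: a*f(n/b) = 2*23*(n/4)^2 = (2/16)*23*n^2 <= c*f(n) with c = 2/16 < 1. Satisfied.
Case 3: T(n) = Theta(n^2).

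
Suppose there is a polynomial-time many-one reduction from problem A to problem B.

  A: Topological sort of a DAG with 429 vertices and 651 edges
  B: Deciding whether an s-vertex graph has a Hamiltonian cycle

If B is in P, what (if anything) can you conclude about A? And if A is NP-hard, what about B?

A poly-time reduction A <=_p B means any A-instance can be transformed to a B-instance in poly time.
If B is in P: compose the reduction with B's poly-time algorithm to solve A in poly time, so A is in P.
If A is NP-hard: every NP problem reduces to A, which reduces to B; composing reductions, every NP problem reduces to B, so B is NP-hard.
(Here in fact A is P and B is NP-complete.)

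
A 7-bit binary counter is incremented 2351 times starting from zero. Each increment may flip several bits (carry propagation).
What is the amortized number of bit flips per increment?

Bit i flips on every 2^i-th increment, so over 2351 increments bit i flips floor(2351/2^i) times. Summing over i: total flips < 2 * 2351. Amortized: < 2 = O(1) per increment.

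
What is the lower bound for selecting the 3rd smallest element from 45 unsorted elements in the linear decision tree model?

Selecting the 3rd smallest of 45 elements requires Omega(n) comparisons. Every element must be compared at least once. The BFPRT algorithm achieves O(n), making this tight.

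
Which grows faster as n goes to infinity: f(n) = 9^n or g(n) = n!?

g(n) = n! grows faster: by Stirling n! ~ (n/e)^n sqrt(2*pi*n); (n/e)^n eventually dominates 9^n.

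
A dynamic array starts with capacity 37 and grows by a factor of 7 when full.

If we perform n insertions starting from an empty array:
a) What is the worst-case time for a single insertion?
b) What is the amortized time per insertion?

(a) Worst-case single insertion: O(n) -- when the array is full at capacity c, the resize copies all c elements, and c can be Theta(n).
(b) Resizes happen at sizes 37, 259, 1813, ... Total copy cost for n insertions: 37 + 259 + ... = O(n) (geometric series with ratio 1/7). Amortized cost per insertion: O(n)/n = O(1).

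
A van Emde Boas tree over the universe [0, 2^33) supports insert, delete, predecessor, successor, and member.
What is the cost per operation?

vEB recursively partitions [0, 8589934592) into sqrt(u) clusters of size sqrt(u). Each operation recurses into either one cluster or the summary, never both: T(u) = T(sqrt(u)) + O(1) => T(u) = O(log log u) = O(log 33). This is worst-case, not just amortized.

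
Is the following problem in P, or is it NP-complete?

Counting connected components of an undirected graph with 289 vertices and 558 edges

This problem is in P: BFS/DFS visits each vertex and edge once: O(V+E).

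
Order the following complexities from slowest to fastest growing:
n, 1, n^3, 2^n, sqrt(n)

Ordered by growth rate: 1 < sqrt(n) < n < n^3 < 2^n.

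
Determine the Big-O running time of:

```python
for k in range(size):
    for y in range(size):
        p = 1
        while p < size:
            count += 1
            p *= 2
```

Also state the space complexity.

Time complexity: O(n^2 log n).
Space complexity: O(1).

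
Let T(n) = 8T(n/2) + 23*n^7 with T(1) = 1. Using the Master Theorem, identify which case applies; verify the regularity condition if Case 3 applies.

a=8, b=2, f(n)=23*n^7.
log_2(8) = 3 < 7.
f(n) = Omega(n^(3+epsilon)) for some epsilon > 0, so Case 3 is the candidate.
Regularity: a*f(n/b) = 8*23*(n/2)^7 = (8/128)*23*n^7 <= c*f(n) with c = 8/128 < 1. Satisfied.
Case 3: T(n) = Theta(n^7).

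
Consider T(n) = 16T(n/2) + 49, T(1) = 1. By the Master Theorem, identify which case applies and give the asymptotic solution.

a=16, b=2, f(n)=49.
log_2(16) = 4 > 0.
Since f(n) = O(n^0) is polynomially smaller than n^4, Case 1 applies.
T(n) = Theta(n^4).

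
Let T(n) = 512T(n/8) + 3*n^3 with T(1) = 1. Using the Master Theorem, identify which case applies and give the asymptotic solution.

a=512, b=8, f(n)=3*n^3.
log_8(512) = 3, so n^(log_b(a)) = n^3.
f(n) = Theta(n^3), so Case 2 applies.
T(n) = Theta(n^3 log n).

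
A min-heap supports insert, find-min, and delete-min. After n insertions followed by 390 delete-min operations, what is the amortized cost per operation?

Insert takes O(log n) worst case. Delete-min takes O(log n). Over a sequence of n inserts and 390 delete-mins, total cost is O((n + 390) log n). Amortized per operation: O(log n).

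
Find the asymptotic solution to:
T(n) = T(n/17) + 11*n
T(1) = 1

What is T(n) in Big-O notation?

Geometric series: 11*n*(1 + 1/17 + 1/17^2 + ...) = O(n). T(n) = O(n).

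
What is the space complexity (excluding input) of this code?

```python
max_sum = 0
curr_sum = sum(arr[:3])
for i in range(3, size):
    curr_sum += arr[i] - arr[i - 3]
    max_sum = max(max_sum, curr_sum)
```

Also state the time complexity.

Space complexity: O(1).
Only a constant amount of auxiliary storage is used; nothing grows with n.
Time complexity: O(n).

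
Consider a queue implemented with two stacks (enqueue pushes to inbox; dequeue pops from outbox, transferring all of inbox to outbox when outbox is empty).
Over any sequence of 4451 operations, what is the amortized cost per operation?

Each element is pushed to inbox once, popped once, pushed to outbox once, and popped once: 4 unit operations over its lifetime. Over 4451 operations the total work is O(4451). Amortized O(1) per enqueue/dequeue.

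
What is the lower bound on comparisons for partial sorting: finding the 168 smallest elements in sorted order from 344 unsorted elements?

Finding 168 smallest of 344 in sorted order: Omega(344) to identify the 168 smallest, plus Omega(168 log 168) to sort them. Total: Omega(n + k log k).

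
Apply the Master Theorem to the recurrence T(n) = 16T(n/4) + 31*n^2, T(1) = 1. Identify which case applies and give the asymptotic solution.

a=16, b=4, f(n)=31*n^2.
log_4(16) = 2, so n^(log_b(a)) = n^2.
f(n) = Theta(n^2), so Case 2 applies.
T(n) = Theta(n^2 log n).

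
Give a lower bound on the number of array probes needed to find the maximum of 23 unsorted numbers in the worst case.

Adversary: any unprobed cell could hold a value larger than everything seen so far. If fewer than 23 cells are probed, the adversary places the max in an unprobed cell. So all 23 cells must be examined; together with 23-1 comparisons this is tight.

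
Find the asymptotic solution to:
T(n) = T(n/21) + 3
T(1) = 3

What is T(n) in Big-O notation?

Each step divides n by 21 and adds 3. After log_21(n) steps, T(n) = O(log n).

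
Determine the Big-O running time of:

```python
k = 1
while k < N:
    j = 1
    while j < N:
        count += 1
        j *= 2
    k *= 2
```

Time complexity: O(log^2 n).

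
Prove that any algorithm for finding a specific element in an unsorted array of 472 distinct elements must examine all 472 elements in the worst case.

Adversary argument: if the algorithm examines fewer than 472 elements, the adversary places the target in an unexamined position. The algorithm cannot distinguish 'not present' from 'in unexamined position'.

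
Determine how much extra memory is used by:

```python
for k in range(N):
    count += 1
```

Space complexity: O(1).
Only a constant amount of auxiliary storage is used; nothing grows with n.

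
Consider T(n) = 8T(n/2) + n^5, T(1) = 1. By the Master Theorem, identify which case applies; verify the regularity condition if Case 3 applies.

a=8, b=2, f(n)=n^5.
log_2(8) = 3 < 5.
f(n) = Omega(n^(3+epsilon)) for some epsilon > 0, so Case 3 is the candidate.
Regularity: a*f(n/b) = 8*1*(n/2)^5 = (8/32)*1*n^5 <= c*f(n) with c = 8/32 < 1. Satisfied.
Case 3: T(n) = Theta(n^5).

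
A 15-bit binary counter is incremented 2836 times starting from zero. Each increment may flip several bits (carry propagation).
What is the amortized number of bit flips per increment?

Bit i flips on every 2^i-th increment, so over 2836 increments bit i flips floor(2836/2^i) times. Summing over i: total flips < 2 * 2836. Amortized: < 2 = O(1) per increment.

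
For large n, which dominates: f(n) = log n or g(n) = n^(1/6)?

g(n) = n^(1/6) grows faster: any positive power of n dominates log n.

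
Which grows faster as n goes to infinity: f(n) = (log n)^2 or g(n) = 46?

f(n) = (log n)^2 grows faster: any unbounded function dominates a constant.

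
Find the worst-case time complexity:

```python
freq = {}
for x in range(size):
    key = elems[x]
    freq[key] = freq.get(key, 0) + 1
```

Time complexity: O(n).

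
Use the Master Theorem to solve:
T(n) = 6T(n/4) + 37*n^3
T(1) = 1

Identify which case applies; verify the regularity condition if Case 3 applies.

a=6, b=4, f(n)=37*n^3.
log_4(6) = 1.292 < 3.
f(n) = Omega(n^(1.292+epsilon)) for some epsilon > 0, so Case 3 is the candidate.
Regularity: a*f(n/b) = 6*37*(n/4)^3 = (6/64)*37*n^3 <= c*f(n) with c = 6/64 < 1. Satisfied.
Case 3: T(n) = Theta(n^3).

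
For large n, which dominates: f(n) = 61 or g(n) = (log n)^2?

g(n) = (log n)^2 grows faster: any unbounded function dominates a constant.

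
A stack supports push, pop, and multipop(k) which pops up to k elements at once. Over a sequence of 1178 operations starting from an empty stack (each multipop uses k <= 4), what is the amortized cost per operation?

Each element is pushed exactly once and popped at most once (whether by pop or as part of a multipop). So the total number of individual pops over the whole sequence is at most the number of pushes, which is at most 1178. Total work <= 2 * 1178, hence O(1) amortized per operation.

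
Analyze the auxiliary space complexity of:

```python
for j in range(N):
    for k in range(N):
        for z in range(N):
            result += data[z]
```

Space complexity: O(1).
Only a constant amount of auxiliary storage is used; nothing grows with n.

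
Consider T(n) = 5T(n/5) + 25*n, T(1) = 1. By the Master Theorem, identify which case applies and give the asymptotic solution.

a=5, b=5, f(n)=25*n.
log_5(5) = 1, so n^(log_b(a)) = n.
f(n) = Theta(n), so Case 2 applies.
T(n) = Theta(n log n).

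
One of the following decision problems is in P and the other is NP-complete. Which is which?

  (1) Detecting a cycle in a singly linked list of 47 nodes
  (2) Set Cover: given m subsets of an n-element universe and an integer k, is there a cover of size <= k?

(1) is P: Floyd's tortoise-and-hare runs in O(n) time, O(1) space.
(2) is NP-complete: one of Karp's 21 NP-complete problems (with k part of the input).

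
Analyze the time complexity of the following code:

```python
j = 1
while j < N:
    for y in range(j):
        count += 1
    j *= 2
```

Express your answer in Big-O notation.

Time complexity: O(n).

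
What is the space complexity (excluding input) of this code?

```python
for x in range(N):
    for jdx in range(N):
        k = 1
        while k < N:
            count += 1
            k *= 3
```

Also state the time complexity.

Space complexity: O(1).
Only a constant amount of auxiliary storage is used; nothing grows with n.
Time complexity: O(n^2 log n).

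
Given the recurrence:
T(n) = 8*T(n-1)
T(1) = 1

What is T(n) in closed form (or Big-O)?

Each step multiplies by 8. T(n) = T(1)*8^(n-1) = 8^(n-1).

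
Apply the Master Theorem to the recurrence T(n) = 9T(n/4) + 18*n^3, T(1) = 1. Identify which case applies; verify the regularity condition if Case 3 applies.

a=9, b=4, f(n)=18*n^3.
log_4(9) = 1.585 < 3.
f(n) = Omega(n^(1.585+epsilon)) for some epsilon > 0, so Case 3 is the candidate.
Regularity: a*f(n/b) = 9*18*(n/4)^3 = (9/64)*18*n^3 <= c*f(n) with c = 9/64 < 1. Satisfied.
Case 3: T(n) = Theta(n^3).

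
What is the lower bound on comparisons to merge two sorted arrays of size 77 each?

To merge two sorted arrays of size 77, we need at least 153 comparisons in the worst case. An adversary can force every element to be compared.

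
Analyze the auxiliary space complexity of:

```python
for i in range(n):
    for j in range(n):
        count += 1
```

Space complexity: O(1).
Only a constant amount of auxiliary storage is used; nothing grows with n.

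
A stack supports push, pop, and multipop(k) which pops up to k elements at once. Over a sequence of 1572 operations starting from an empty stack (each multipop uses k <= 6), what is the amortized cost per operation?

Each element is pushed exactly once and popped at most once (whether by pop or as part of a multipop). So the total number of individual pops over the whole sequence is at most the number of pushes, which is at most 1572. Total work <= 2 * 1572, hence O(1) amortized per operation.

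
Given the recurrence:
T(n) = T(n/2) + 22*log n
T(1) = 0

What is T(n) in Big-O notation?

Each of the log_2(n) levels adds O(log n). T(n) = O(log^2 n).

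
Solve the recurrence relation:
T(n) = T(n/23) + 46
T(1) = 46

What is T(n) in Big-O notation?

Each step divides n by 23 and adds 46. After log_23(n) steps, T(n) = O(log n).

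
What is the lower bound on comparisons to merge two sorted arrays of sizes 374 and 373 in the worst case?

Adversary: with |374 - 373| <= 1 the inputs can be fully interleaved so that every adjacent pair in the merged output comes from different arrays. Then each of the 746 adjacent pairs must be directly compared, or the algorithm cannot determine their relative order. Standard merge meets this bound.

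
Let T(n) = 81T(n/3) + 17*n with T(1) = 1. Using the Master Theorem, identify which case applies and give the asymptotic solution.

a=81, b=3, f(n)=17*n.
log_3(81) = 4 > 1.
Since f(n) = O(n^1) is polynomially smaller than n^4, Case 1 applies.
T(n) = Theta(n^4).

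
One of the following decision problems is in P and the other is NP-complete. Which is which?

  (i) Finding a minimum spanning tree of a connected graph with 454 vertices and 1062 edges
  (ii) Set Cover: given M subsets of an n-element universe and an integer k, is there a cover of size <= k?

(i) is P: Kruskal's / Prim's algorithms run in polynomial time.
(ii) is NP-complete: one of Karp's 21 NP-complete problems (with k part of the input).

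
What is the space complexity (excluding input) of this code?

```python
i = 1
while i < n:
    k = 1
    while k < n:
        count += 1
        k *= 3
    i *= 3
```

Space complexity: O(1).
Only a constant amount of auxiliary storage is used; nothing grows with n.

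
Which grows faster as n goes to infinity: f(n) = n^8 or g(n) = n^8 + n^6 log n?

f(n) = n^8 and g(n) = n^8 + n^6 log n are Theta of each other: the lower-order n^6 log n term is o(n^8); both are Theta(n^8).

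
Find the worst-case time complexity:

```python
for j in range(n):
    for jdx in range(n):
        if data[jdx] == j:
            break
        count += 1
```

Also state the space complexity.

Time complexity: O(n^2).
Space complexity: O(1).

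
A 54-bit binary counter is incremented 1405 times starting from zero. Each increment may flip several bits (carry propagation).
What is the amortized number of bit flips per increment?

Bit i flips on every 2^i-th increment, so over 1405 increments bit i flips floor(1405/2^i) times. Summing over i: total flips < 2 * 1405. Amortized: < 2 = O(1) per increment.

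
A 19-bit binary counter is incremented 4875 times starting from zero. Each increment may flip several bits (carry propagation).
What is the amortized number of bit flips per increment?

Bit i flips on every 2^i-th increment, so over 4875 increments bit i flips floor(4875/2^i) times. Summing over i: total flips < 2 * 4875. Amortized: < 2 = O(1) per increment.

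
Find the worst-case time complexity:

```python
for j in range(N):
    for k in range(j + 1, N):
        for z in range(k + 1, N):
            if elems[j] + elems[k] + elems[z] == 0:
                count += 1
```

Time complexity: O(n^3).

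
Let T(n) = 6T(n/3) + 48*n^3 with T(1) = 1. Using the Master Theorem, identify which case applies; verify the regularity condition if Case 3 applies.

a=6, b=3, f(n)=48*n^3.
log_3(6) = 1.631 < 3.
f(n) = Omega(n^(1.631+epsilon)) for some epsilon > 0, so Case 3 is the candidate.
Regularity: a*f(n/b) = 6*48*(n/3)^3 = (6/27)*48*n^3 <= c*f(n) with c = 6/27 < 1. Satisfied.
Case 3: T(n) = Theta(n^3).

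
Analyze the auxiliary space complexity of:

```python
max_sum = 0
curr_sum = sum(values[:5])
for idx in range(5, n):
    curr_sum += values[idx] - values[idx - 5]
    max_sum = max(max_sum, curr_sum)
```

Space complexity: O(1).
Only a constant amount of auxiliary storage is used; nothing grows with n.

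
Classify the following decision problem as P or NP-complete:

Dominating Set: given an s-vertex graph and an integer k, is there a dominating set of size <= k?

This problem is NP-complete: reduces from Set Cover (with k part of the input).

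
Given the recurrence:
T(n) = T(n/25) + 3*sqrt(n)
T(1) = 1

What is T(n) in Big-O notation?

Each level contributes sqrt(n/25^k). Geometric series with ratio 1/sqrt(25) < 1 sums to O(sqrt(n)).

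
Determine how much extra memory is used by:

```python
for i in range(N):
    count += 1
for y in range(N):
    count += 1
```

Space complexity: O(1).
Only a constant amount of auxiliary storage is used; nothing grows with n.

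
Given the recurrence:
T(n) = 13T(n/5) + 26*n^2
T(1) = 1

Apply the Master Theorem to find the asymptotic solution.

a=13, b=5, f(n)=26*n^2. log_5(13) = 1.594 < 2. Case 3: T(n) = O(n^2).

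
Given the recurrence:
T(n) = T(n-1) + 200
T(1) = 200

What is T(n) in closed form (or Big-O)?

Unrolling: T(n) = T(n-1) + 200 = T(n-2) + 2*200 = ... = T(1) + (n-1)*200 = 200 + (n-1)*200 = 200n.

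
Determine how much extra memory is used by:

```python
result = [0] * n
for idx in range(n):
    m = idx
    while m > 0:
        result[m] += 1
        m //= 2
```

Space complexity: O(n).
Auxiliary storage grows linearly with the input size n in the worst case.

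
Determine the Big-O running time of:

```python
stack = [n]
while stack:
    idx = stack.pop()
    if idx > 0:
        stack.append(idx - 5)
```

Time complexity: O(n).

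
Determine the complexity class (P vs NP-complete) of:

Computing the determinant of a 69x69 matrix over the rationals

This problem is in P: Gaussian elimination runs in O(n^3).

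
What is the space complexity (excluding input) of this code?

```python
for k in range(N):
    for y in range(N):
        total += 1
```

Space complexity: O(1).
Only a constant amount of auxiliary storage is used; nothing grows with n.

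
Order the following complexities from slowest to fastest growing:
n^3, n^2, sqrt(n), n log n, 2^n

Ordered by growth rate: sqrt(n) < n log n < n^2 < n^3 < 2^n.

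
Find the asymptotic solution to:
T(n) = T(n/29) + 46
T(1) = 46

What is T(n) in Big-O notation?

Each step divides n by 29 and adds 46. After log_29(n) steps, T(n) = O(log n).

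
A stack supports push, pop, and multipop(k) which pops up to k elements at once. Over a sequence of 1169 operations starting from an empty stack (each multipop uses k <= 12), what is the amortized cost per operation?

Each element is pushed exactly once and popped at most once (whether by pop or as part of a multipop). So the total number of individual pops over the whole sequence is at most the number of pushes, which is at most 1169. Total work <= 2 * 1169, hence O(1) amortized per operation.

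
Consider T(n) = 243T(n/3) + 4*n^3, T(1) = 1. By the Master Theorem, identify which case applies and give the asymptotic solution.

a=243, b=3, f(n)=4*n^3.
log_3(243) = 5 > 3.
Since f(n) = O(n^3) is polynomially smaller than n^5, Case 1 applies.
T(n) = Theta(n^5).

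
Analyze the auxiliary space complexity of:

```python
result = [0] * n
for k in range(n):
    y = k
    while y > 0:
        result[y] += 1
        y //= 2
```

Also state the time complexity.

Space complexity: O(n).
Auxiliary storage grows linearly with the input size n in the worst case.
Time complexity: O(n log n).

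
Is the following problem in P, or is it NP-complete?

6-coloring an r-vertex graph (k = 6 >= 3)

This problem is NP-complete: graph k-coloring for k>=3 is NP-complete by reduction from 3-SAT.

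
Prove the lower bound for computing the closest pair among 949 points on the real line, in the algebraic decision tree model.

Reduction from element distinctness: given 949 reals, the closest-pair distance is 0 iff two are equal. Element distinctness has an Omega(n log n) lower bound in the algebraic decision tree model (Ben-Or). Therefore closest pair on a line also requires Omega(n log n). Sorting then a linear scan achieves this.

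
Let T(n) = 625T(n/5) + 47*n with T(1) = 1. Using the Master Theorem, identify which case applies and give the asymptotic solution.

a=625, b=5, f(n)=47*n.
log_5(625) = 4 > 1.
Since f(n) = O(n^1) is polynomially smaller than n^4, Case 1 applies.
T(n) = Theta(n^4).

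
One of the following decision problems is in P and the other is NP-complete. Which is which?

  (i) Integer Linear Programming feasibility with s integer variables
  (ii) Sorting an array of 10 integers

(i) is NP-complete: ILP feasibility is NP-complete (LP relaxation is in P).
(ii) is P: merge sort runs in O(n log n).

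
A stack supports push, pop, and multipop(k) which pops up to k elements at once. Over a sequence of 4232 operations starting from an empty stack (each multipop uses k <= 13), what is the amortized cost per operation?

Each element is pushed exactly once and popped at most once (whether by pop or as part of a multipop). So the total number of individual pops over the whole sequence is at most the number of pushes, which is at most 4232. Total work <= 2 * 4232, hence O(1) amortized per operation.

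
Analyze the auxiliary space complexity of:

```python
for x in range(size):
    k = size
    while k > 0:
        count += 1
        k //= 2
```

Space complexity: O(1).
Only a constant amount of auxiliary storage is used; nothing grows with n.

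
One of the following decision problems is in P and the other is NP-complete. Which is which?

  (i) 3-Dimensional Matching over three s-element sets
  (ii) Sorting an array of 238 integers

(i) is NP-complete: one of Karp's 21 NP-complete problems.
(ii) is P: merge sort runs in O(n log n).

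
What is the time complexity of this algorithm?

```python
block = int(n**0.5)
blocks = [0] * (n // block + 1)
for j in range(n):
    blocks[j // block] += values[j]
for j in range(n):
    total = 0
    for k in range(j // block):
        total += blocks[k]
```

Time complexity: O(n * sqrt(n)).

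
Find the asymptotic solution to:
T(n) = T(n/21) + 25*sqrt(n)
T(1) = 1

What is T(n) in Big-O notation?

Each level contributes sqrt(n/21^k). Geometric series with ratio 1/sqrt(21) < 1 sums to O(sqrt(n)).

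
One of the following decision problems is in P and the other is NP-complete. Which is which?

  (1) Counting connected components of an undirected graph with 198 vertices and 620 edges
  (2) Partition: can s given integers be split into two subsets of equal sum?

(1) is P: BFS/DFS visits each vertex and edge once: O(V+E).
(2) is NP-complete: Subset Sum reduces to it (one of Karp's 21 NP-complete problems).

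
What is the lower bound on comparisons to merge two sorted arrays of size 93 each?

To merge two sorted arrays of size 93, we need at least 185 comparisons in the worst case. An adversary can force every element to be compared.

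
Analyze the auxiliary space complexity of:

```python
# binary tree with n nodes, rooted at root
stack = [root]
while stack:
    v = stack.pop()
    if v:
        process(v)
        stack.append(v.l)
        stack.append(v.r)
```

Space complexity: O(n).
Auxiliary storage grows linearly with the input size n in the worst case.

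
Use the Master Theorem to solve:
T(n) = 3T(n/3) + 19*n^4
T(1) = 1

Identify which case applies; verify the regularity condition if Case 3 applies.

a=3, b=3, f(n)=19*n^4.
log_3(3) = 1 < 4.
f(n) = Omega(n^(1+epsilon)) for some epsilon > 0, so Case 3 is the candidate.
Regularity: a*f(n/b) = 3*19*(n/3)^4 = (3/81)*19*n^4 <= c*f(n) with c = 3/81 < 1. Satisfied.
Case 3: T(n) = Theta(n^4).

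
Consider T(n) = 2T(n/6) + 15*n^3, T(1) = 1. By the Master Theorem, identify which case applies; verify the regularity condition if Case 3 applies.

a=2, b=6, f(n)=15*n^3.
log_6(2) = 0.3869 < 3.
f(n) = Omega(n^(0.3869+epsilon)) for some epsilon > 0, so Case 3 is the candidate.
Regularity: a*f(n/b) = 2*15*(n/6)^3 = (2/216)*15*n^3 <= c*f(n) with c = 2/216 < 1. Satisfied.
Case 3: T(n) = Theta(n^3).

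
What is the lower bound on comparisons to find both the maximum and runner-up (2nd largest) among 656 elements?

Lower bound: finding the max needs 656-1 comparisons. By an adversary weight-doubling argument, the maximum element must personally win at least ceil(log_2(656)) = 10 comparisons in any correct algorithm. The 2nd largest is among those 10 direct losers, and distinguishing it requires 10-1 more comparisons. Total >= 656-1 + 10-1 = 664. A balanced tournament achieves this bound exactly.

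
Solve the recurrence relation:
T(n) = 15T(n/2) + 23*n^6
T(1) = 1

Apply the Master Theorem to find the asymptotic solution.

a=15, b=2, f(n)=23*n^6. log_2(15) = 3.907 < 6. Case 3: T(n) = O(n^6).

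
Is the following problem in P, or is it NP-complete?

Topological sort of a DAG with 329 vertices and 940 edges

This problem is in P: DFS-based topological sort runs in O(V+E).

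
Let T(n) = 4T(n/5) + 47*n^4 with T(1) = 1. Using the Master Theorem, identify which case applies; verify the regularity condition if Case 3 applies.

a=4, b=5, f(n)=47*n^4.
log_5(4) = 0.8614 < 4.
f(n) = Omega(n^(0.8614+epsilon)) for some epsilon > 0, so Case 3 is the candidate.
Regularity: a*f(n/b) = 4*47*(n/5)^4 = (4/625)*47*n^4 <= c*f(n) with c = 4/625 < 1. Satisfied.
Case 3: T(n) = Theta(n^4).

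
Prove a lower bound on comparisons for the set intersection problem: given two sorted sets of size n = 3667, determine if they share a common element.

For two sorted arrays of size n = 3667, any correct algorithm must examine Omega(n) elements. If fewer are examined, an adversary places a common element in an unexamined gap. A merge-based scan achieves O(n), so the bound is tight.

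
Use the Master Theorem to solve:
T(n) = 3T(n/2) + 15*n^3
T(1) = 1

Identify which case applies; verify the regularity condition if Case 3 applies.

a=3, b=2, f(n)=15*n^3.
log_2(3) = 1.585 < 3.
f(n) = Omega(n^(1.585+epsilon)) for some epsilon > 0, so Case 3 is the candidate.
Regularity: a*f(n/b) = 3*15*(n/2)^3 = (3/8)*15*n^3 <= c*f(n) with c = 3/8 < 1. Satisfied.
Case 3: T(n) = Theta(n^3).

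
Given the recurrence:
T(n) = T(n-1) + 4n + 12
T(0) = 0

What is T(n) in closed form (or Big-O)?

Dominant term in sum is 4*sum(i, i=1..n) = 4*n*(n+1)/2 = O(n^2).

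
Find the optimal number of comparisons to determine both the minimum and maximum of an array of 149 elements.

Naive approach: 296 comparisons (148 for max + 148 for min).
Optimal: Compare elements in pairs first (floor(n/2) = 74 comparisons), then find max among winners and min among losers (74 comparisons each).
Total: ceil(3n/2) - 2 = 222 comparisons. An adversary argument shows this is also a lower bound.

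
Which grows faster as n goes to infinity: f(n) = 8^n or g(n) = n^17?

f(n) = 8^n grows faster: any exponential with base > 1 dominates every polynomial.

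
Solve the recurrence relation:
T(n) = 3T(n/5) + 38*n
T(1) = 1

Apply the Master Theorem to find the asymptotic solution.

a=3, b=5, f(n)=38*n. log_5(3) = 0.6826 < 1. Case 3: T(n) = O(n).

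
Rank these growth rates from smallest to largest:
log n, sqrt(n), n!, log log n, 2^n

Ordered by growth rate: log log n < log n < sqrt(n) < 2^n < n!.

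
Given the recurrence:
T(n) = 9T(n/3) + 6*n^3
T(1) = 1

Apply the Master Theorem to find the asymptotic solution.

a=9, b=3, f(n)=6*n^3. log_3(9) = 2 < 3. Case 3: T(n) = O(n^3).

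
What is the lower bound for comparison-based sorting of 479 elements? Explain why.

A comparison-based sorting algorithm corresponds to a decision tree. With 479! possible permutations, the tree has 479! leaves. The height is at least log_2(479!) = Omega(n log n) by Stirling's approximation.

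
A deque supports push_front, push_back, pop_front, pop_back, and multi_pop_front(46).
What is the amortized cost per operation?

Assign 2 credits to each push operation. A pop uses 1 saved credit. multi_pop_front(46) uses up to 46 saved credits from previous pushes. Credits never go negative. Amortized cost is O(1).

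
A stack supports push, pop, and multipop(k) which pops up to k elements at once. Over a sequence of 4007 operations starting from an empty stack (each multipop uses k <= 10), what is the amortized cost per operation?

Each element is pushed exactly once and popped at most once (whether by pop or as part of a multipop). So the total number of individual pops over the whole sequence is at most the number of pushes, which is at most 4007. Total work <= 2 * 4007, hence O(1) amortized per operation.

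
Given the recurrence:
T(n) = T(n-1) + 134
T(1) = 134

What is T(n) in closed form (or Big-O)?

Unrolling: T(n) = T(n-1) + 134 = T(n-2) + 2*134 = ... = T(1) + (n-1)*134 = 134 + (n-1)*134 = 134n.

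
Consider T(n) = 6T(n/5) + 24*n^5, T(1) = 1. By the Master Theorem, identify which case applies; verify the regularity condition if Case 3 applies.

a=6, b=5, f(n)=24*n^5.
log_5(6) = 1.113 < 5.
f(n) = Omega(n^(1.113+epsilon)) for some epsilon > 0, so Case 3 is the candidate.
Regularity: a*f(n/b) = 6*24*(n/5)^5 = (6/3125)*24*n^5 <= c*f(n) with c = 6/3125 < 1. Satisfied.
Case 3: T(n) = Theta(n^5).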